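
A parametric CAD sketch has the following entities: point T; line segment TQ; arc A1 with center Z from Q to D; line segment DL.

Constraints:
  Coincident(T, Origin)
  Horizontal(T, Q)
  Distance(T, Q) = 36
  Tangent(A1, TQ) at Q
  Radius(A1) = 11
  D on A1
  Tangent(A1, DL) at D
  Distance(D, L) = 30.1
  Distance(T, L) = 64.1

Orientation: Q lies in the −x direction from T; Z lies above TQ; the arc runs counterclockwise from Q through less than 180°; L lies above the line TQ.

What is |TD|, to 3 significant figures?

34.2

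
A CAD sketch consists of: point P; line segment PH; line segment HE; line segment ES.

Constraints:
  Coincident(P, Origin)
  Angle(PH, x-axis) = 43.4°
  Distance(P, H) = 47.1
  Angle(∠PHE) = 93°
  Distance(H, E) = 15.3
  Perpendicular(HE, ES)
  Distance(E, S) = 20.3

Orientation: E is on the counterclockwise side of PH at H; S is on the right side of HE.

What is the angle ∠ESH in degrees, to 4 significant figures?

37.01°

∠PHE = 93.0°, so HE runs at 43.4° + (180° − 93.0°) = 130.4° from the x-axis; with |HE| = 15.3, E = H + 15.3·(cos 130.4°, sin 130.4°) = (24.31, 44.01). The perpendicularity gives ES at right angles to HE; with |ES| = 20.3 on the right of HE, S = E + 20.3·(0.7615, 0.6481) = (39.76, 57.17). Then cos ∠ESH = SE·SH / (|SE||SH|), giving 37.01°.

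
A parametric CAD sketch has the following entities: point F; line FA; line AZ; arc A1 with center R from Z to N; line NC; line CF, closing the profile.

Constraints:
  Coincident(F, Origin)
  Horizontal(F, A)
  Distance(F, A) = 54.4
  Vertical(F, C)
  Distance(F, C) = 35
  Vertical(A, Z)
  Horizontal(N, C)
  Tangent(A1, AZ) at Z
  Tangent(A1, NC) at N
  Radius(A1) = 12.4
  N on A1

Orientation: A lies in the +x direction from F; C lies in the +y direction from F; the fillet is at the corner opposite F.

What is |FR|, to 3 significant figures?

47.7

F is at the origin; F and A share the same y with |FA| = 54.4 and A on the +x side, so A = (54.4, 0.00). F and C share the same x with |FC| = 35.0 and C on the +y side, so C = (0.00, 35.0). The virtual corner opposite F is at (54.4, 35.0). The tangent condition forces RZ to be normal to AZ and A1 meets NC tangentially, so RN is at right angles to NC, with radius 12.4, so the center R sits 12.4 in from both sides at R = (42.0, 22.6). Then |FR| = |R − F| = 47.7.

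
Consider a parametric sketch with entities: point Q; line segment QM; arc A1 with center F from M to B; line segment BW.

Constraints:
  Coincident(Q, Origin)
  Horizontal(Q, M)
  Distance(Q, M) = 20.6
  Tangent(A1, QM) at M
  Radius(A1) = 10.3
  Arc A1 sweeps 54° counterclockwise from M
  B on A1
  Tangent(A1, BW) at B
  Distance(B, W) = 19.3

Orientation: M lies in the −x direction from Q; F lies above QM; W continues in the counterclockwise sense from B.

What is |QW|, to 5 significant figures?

19.881

Q is at the origin; Q and M share the same y with |QM| = 20.6 and M on the −x side, so M = (-20.600, 0.0000). Since A1 is tangent to QM there, FM ⟂ QM, so F = M + (0, 10.3) = (-20.600, 10.300). On A1, M sits at bearing -90° from F; a 54° counterclockwise sweep puts B at bearing -36°, so B = F + 10.3·(cos -36°, sin -36°) = (-12.267, 4.2458). Tangency of A1 to BW means the radius FB is perpendicular to BW, so BW runs along (−sin -36°, cos -36°); with |BW| = 19.3, W = (-0.92287, 19.860). Then |QW| = |W − Q| = 19.881.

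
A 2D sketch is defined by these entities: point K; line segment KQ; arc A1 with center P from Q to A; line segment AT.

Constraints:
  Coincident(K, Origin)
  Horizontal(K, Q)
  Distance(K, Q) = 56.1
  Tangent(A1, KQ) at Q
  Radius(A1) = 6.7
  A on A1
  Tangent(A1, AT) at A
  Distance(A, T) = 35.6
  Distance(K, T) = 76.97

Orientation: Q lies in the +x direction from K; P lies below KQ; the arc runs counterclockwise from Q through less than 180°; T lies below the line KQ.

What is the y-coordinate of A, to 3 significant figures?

-9.44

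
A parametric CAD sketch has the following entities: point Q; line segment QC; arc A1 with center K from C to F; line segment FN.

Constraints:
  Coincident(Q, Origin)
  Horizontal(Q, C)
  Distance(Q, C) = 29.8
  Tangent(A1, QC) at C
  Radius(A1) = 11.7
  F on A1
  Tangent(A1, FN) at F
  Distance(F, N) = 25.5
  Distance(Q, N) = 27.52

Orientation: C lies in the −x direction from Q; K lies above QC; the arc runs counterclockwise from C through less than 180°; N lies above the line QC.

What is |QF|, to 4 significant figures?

20.67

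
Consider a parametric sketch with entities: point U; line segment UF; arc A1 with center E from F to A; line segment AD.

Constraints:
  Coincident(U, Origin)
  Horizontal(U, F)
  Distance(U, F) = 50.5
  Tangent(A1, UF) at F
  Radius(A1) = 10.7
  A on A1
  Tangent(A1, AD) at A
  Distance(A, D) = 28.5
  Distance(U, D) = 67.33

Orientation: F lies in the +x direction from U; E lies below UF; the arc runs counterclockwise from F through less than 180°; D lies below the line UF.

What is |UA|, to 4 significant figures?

43.69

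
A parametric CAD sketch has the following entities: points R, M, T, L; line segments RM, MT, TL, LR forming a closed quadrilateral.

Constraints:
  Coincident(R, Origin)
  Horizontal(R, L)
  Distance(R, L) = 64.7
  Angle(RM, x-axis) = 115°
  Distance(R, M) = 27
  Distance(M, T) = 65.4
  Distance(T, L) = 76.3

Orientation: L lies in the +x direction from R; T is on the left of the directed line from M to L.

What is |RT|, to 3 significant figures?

78.7

Checks: |MT| = 65.40 ✓; |TL| = 76.30 ✓.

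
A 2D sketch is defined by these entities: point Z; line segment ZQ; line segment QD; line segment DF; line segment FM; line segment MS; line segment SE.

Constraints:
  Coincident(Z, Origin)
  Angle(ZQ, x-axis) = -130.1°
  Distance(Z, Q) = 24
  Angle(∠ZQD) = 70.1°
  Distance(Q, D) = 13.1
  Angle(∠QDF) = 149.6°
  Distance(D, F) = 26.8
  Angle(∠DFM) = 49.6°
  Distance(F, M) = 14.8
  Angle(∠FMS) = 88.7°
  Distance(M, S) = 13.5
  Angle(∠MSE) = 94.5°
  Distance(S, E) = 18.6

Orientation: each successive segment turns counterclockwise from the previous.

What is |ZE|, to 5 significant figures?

36.260

Z is at the origin; ZQ runs at -130.1° with length 24.0, so Q = (-15.459, -18.358). ∠ZQD = 70.1° gives QD at -20.200° from the x-axis; with |QD| = 13.1, D = (-3.1647, -22.882). ∠QDF = 149.6° gives DF at 10.200° from the x-axis; with |DF| = 26.8, F = (23.212, -18.136). ∠DFM = 49.6° gives FM at 140.60° from the x-axis; with |FM| = 14.8, M = (11.775, -8.7416). ∠FMS = 88.7° gives MS at -128.10° from the x-axis; with |MS| = 13.5, S = (3.4453, -19.365). ∠MSE = 94.5° gives SE at -42.600° from the x-axis; with |SE| = 18.6, E = (17.137, -31.955). Then |ZE| = |E − Z| = 36.260.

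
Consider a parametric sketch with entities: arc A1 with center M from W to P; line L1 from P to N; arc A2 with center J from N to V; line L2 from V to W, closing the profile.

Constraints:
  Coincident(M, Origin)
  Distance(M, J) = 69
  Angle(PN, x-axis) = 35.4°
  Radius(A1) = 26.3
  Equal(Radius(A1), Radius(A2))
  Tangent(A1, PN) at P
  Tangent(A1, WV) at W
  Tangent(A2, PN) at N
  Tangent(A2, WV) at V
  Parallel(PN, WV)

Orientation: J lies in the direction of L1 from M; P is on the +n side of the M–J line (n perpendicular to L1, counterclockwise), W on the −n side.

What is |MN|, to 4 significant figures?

73.84

The slot axis is L1's direction at 35.4°, so u = (cos 35.4°, sin 35.4°) = (0.8151, 0.5793) and n = (−sin 35.4°, cos 35.4°) = (-0.5793, 0.8151). M is at the origin and J lies 69.0 along u from M, so J = 69.0·u = (56.24, 39.97). Tangency of A1 to both parallel lines with radius 26.3 puts P and W at M ± 26.3·n: P = (-15.24, 21.44), W = (15.24, -21.44). Equal radii place N and V the same way about J: N = J + 26.3·n = (41.01, 61.41), V = J − 26.3·n = (71.48, 18.53). Then |MN| = |N − M| = 73.84.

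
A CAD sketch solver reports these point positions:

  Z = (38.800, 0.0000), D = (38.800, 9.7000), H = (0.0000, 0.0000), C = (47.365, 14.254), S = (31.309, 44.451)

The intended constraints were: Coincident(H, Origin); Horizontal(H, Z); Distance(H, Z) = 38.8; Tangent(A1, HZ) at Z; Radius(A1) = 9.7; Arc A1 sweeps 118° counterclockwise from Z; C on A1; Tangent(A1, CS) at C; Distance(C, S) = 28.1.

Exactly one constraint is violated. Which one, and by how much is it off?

Distance(C, S) = 28.1 — off by 6.10.

H = (0.00, 0.00) ✓; H.y = 0.00, Z.y = 0.00 ✓; |HZ| = 38.80 ✓; ∠(DZ, ZH) = 90.00° ✓; |DZ| = 9.700 ✓; bearing(D→C) − bearing(D→Z) = 118.0° ✓; |DC| = 9.700 ✓; ∠(DC, CS) = 90.00° ✓; |CS| = 34.20 ✗.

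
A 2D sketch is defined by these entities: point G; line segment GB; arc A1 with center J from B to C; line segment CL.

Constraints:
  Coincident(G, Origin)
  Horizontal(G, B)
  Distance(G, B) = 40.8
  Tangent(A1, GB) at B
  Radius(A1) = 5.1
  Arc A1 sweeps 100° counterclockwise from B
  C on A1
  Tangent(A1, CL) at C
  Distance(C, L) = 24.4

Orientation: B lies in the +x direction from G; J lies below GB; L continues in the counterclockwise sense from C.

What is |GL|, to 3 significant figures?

50.0

G is at the origin; GB is horizontal with |GB| = 40.8 and B on the +x side, so B = (40.8, 0.00). A1 meets GB tangentially, so JB is at right angles to GB, so J = B + (0, -5.1) = (40.8, -5.10). On A1, B sits at bearing 90° from J; a 100° counterclockwise sweep puts C at bearing 190°, so C = J + 5.1·(cos 190°, sin 190°) = (35.8, -5.99). Since A1 is tangent to CL there, JC ⟂ CL, so CL runs along (−sin 190°, cos 190°); with |CL| = 24.4, L = (40.0, -30.0). Then |GL| = |L − G| = 50.0.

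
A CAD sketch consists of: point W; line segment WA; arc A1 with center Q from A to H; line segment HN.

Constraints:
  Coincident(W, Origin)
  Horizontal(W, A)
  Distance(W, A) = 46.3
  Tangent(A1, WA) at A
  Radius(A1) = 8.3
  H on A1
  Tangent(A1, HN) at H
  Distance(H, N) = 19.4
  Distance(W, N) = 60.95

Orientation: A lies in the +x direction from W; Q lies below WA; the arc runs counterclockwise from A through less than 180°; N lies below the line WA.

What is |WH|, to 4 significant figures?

42.86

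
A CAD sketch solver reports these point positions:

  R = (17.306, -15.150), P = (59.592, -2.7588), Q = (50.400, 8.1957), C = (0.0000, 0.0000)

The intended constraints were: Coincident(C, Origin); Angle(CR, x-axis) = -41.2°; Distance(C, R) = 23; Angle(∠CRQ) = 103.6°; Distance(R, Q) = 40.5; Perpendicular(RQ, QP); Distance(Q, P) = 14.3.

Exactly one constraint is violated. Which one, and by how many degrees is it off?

Perpendicular(RQ, QP) — off by 4.80°.

C = (0.00, 0.00) ✓; CR at -41.20° ✓; |CR| = 23.00 ✓; ∠CRQ = 103.6° ✓; |RQ| = 40.50 ✓; ∠(RQ, QP) = 85.20° ✗; |QP| = 14.30 ✓.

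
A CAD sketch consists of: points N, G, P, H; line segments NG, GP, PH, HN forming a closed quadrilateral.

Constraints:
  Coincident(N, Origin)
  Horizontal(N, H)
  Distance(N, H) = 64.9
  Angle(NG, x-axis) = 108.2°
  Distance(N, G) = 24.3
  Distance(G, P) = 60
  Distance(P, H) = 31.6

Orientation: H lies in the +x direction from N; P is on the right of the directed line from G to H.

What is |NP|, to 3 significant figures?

41.1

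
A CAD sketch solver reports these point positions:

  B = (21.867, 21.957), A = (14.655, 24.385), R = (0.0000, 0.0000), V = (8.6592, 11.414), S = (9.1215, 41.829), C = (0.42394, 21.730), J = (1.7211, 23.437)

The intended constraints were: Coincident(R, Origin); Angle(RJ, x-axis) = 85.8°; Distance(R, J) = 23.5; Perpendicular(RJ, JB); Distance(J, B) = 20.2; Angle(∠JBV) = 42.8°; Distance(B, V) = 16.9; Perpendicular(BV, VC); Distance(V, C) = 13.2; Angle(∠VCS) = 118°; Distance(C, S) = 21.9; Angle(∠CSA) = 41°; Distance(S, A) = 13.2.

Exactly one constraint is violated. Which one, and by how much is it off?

Distance(S, A) = 13.2 — off by 5.10.

R = (0.00, 0.00) ✓; RJ at 85.80° ✓; |RJ| = 23.50 ✓; ∠(RJ, JB) = 90.00° ✓; |JB| = 20.20 ✓; ∠JBV = 42.80° ✓; |BV| = 16.90 ✓; ∠(BV, VC) = 90.00° ✓; |VC| = 13.20 ✓; ∠VCS = 118.0° ✓; |CS| = 21.90 ✓; ∠CSA = 41.00° ✓; |SA| = 18.30 ✗.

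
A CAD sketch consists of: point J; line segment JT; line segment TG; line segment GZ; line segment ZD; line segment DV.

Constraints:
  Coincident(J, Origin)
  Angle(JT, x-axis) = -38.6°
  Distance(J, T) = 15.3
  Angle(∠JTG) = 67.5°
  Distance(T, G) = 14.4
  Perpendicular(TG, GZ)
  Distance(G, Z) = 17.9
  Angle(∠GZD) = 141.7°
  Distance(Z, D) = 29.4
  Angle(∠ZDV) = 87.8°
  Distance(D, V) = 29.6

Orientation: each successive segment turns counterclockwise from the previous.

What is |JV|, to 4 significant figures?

33.07

∠GZD = 141.7° gives ZD at -157.8° from the x-axis; with |ZD| = 29.4, D = (-28.47, -1.855). ∠ZDV = 87.8° gives DV at -65.60° from the x-axis; with |DV| = 29.6, V = (-16.24, -28.81). Then |JV| = |V − J| = 33.07.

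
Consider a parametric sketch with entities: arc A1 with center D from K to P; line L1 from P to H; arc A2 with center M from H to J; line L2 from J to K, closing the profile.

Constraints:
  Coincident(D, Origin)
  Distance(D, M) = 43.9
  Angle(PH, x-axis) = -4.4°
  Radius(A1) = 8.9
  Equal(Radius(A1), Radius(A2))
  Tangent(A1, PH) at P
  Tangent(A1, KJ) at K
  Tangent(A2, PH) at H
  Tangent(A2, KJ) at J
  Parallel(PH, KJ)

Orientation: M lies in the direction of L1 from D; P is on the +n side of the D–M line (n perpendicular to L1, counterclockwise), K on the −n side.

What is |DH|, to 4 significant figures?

44.79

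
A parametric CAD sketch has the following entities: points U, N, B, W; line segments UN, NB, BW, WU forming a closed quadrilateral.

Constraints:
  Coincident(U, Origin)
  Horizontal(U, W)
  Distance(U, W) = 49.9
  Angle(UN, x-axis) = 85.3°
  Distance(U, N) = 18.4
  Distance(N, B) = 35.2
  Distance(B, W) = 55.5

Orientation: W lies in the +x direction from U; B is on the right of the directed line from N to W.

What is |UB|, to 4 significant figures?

16.85

U is at the origin; U and W share the same y with |UW| = 49.9 and W in +x, so W = (49.9, 0). UN runs at 85.3° with |UN| = 18.4, so N = (1.508, 18.34). B is determined by |NB| = 35.2 and |BW| = 55.5 together: it lies at the intersection of circle(N, 35.2) and circle(W, 55.5). With |NW| = 51.75, the foot of the radical line on NW is 8.086 from N and the perpendicular offset is √(35.2² − 8.086²) = 34.26. Taking the right-of-NW solution: B = (-3.071, -16.56).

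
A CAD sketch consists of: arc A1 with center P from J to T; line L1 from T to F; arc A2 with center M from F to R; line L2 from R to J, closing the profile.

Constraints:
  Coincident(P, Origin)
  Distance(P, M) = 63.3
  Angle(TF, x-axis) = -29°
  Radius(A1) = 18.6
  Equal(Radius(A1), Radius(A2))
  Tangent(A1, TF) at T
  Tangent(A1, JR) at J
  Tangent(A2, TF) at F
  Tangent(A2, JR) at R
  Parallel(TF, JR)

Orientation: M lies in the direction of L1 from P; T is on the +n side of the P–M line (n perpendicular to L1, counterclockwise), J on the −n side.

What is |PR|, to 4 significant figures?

65.98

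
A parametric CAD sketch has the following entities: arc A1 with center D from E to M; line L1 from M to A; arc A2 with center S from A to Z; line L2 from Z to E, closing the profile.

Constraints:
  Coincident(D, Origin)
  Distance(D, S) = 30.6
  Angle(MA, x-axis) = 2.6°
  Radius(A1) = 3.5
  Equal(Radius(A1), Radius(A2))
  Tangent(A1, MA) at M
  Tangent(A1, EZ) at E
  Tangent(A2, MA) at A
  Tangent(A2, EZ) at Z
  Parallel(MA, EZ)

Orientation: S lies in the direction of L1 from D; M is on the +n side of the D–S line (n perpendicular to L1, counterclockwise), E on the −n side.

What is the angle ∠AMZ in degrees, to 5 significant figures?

12.885°

Tangency of A1 to both parallel lines with radius 3.5 puts M and E at D ± 3.5·n: M = (-0.15877, 3.4964), E = (0.15877, -3.4964). Equal radii place A and Z the same way about S: A = S + 3.5·n = (30.410, 4.8845), Z = S − 3.5·n = (30.727, -2.1083). Then cos ∠AMZ = MA·MZ / (|MA||MZ|), giving 12.885°.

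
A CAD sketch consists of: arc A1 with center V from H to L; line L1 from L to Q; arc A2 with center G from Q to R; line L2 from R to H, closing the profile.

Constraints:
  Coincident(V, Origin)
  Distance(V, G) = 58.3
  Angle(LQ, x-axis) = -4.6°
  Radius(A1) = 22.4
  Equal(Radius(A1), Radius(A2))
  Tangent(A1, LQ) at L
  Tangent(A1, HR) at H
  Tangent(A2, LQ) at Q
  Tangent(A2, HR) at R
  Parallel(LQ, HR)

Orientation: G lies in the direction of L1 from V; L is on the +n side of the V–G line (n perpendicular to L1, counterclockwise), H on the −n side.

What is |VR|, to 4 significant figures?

62.46

The slot axis is L1's direction at -4.6°, so u = (cos -4.6°, sin -4.6°) = (0.9968, -0.08020) and n = (−sin -4.6°, cos -4.6°) = (0.08020, 0.9968). V is at the origin and G lies 58.3 along u from V, so G = 58.3·u = (58.11, -4.676). Tangency of A1 to both parallel lines with radius 22.4 puts L and H at V ± 22.4·n: L = (1.796, 22.33), H = (-1.796, -22.33). Equal radii place Q and R the same way about G: Q = G + 22.4·n = (59.91, 17.65), R = G − 22.4·n = (56.32, -27.00). Then |VR| = |R − V| = 62.46.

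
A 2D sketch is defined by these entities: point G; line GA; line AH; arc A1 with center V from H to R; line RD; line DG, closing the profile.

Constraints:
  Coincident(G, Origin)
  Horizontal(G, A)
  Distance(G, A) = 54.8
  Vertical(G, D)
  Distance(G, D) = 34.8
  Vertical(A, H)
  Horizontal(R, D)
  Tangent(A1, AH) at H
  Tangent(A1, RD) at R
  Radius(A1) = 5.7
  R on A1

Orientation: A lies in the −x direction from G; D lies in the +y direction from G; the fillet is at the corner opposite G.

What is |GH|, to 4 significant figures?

62.05

G is at the origin; GA is horizontal with |GA| = 54.8 and A on the −x side, so A = (-54.80, 0.000). G and D share the same x with |GD| = 34.8 and D on the +y side, so D = (0.000, 34.80). The virtual corner opposite G is at (-54.80, 34.80). Tangency of A1 to AH means the radius VH is perpendicular to AH and A1 meets RD tangentially, so VR is at right angles to RD, with radius 5.7, so the center V sits 5.7 in from both sides at V = (-49.10, 29.10). That places the tangent points at H = (-54.80, 29.10) on AH and R = (-49.10, 34.80) on RD. Then |GH| = |H − G| = 62.05.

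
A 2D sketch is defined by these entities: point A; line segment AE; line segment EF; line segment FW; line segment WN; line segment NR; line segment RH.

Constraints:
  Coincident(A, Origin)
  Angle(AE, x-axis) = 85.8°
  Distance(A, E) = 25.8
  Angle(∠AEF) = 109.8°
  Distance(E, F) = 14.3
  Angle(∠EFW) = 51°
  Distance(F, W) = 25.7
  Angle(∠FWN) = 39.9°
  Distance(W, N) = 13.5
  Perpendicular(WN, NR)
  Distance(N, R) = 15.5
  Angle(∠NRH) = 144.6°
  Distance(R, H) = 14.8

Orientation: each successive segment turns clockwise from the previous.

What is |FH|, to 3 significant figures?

18.5

A is at the origin; AE runs at 85.8° with length 25.8, so E = (1.89, 25.7). ∠AEF = 109.8° gives EF at 15.6° from the x-axis; with |EF| = 14.3, F = (15.7, 29.6). ∠EFW = 51.0° gives FW at -113° from the x-axis; with |FW| = 25.7, W = (5.46, 5.99). ∠FWN = 39.9° gives WN at 106° from the x-axis; with |WN| = 13.5, N = (1.62, 18.9). WN ⟂ NR, so NR runs at 16.5°; with |NR| = 15.5, R = (16.5, 23.3). ∠NRH = 144.6° gives RH at -18.9° from the x-axis; with |RH| = 14.8, H = (30.5, 18.5). Then |FH| = |H − F| = 18.5.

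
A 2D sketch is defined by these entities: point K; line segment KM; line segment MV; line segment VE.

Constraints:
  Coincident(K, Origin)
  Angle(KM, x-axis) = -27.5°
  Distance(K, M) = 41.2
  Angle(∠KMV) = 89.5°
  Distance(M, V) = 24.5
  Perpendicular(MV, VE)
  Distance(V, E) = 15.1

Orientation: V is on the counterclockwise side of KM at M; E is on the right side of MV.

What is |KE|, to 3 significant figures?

61.3

∠KMV = 89.5°, so MV runs at -27.5° + (180° − 89.5°) = 63.0° from the x-axis; with |MV| = 24.5, V = M + 24.5·(cos 63.0°, sin 63.0°) = (47.7, 2.81). MV ⟂ VE; with |VE| = 15.1 on the right of MV, E = V + 15.1·(0.891, -0.454) = (61.1, -4.05). Then |KE| = |E − K| = 61.3.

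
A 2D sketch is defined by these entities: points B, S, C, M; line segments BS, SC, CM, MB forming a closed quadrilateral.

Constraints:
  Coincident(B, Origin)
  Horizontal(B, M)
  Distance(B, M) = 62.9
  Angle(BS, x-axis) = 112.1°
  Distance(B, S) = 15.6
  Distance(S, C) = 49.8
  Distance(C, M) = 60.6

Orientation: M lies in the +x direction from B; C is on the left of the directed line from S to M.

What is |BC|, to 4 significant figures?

57.86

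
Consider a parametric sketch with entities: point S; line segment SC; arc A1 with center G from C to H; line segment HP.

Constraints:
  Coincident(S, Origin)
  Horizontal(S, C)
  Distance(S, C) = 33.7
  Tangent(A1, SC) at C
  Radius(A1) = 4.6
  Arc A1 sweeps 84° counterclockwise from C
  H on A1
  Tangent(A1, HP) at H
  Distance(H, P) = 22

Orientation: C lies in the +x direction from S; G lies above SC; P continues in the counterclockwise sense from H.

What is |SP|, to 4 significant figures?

48.19

On A1, C sits at bearing -90° from G; an 84° counterclockwise sweep puts H at bearing -6°, so H = G + 4.6·(cos -6°, sin -6°) = (38.27, 4.119). Since A1 is tangent to HP there, GH ⟂ HP, so HP runs along (−sin -6°, cos -6°); with |HP| = 22.0, P = (40.57, 26.00). Then |SP| = |P − S| = 48.19.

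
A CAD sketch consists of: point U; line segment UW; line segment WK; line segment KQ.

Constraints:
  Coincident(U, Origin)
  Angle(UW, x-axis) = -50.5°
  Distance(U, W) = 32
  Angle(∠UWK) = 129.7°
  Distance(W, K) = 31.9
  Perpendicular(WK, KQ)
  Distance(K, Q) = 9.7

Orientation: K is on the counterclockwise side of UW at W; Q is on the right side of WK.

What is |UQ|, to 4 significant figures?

62.59

∠UWK = 129.7°, so WK runs at -50.5° + (180° − 129.7°) = -0.2000° from the x-axis; with |WK| = 31.9, K = W + 31.9·(cos -0.2000°, sin -0.2000°) = (52.25, -24.80). The perpendicularity gives KQ at right angles to WK; with |KQ| = 9.7 on the right of WK, Q = K + 9.7·(-0.003491, -1.000) = (52.22, -34.50). Then |UQ| = |Q − U| = 62.59.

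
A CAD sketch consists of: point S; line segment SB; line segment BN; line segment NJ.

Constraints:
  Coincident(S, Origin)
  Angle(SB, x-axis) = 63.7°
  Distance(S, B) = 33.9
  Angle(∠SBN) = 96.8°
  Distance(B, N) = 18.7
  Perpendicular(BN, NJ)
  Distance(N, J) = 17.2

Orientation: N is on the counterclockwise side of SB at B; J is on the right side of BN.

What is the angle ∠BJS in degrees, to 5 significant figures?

23.328°

S is at the origin; SB runs at 63.7° with length 33.9, so B = 33.9·(cos 63.7°, sin 63.7°) = (15.020, 30.391). ∠SBN = 96.8°, so BN runs at 63.7° + (180° − 96.8°) = 146.90° from the x-axis; with |BN| = 18.7, N = B + 18.7·(cos 146.90°, sin 146.90°) = (-0.64523, 40.603). The perpendicularity gives NJ at right angles to BN; with |NJ| = 17.2 on the right of BN, J = N + 17.2·(0.54610, 0.83772) = (8.7477, 55.012). Then cos ∠BJS = JB·JS / (|JB||JS|), giving 23.328°.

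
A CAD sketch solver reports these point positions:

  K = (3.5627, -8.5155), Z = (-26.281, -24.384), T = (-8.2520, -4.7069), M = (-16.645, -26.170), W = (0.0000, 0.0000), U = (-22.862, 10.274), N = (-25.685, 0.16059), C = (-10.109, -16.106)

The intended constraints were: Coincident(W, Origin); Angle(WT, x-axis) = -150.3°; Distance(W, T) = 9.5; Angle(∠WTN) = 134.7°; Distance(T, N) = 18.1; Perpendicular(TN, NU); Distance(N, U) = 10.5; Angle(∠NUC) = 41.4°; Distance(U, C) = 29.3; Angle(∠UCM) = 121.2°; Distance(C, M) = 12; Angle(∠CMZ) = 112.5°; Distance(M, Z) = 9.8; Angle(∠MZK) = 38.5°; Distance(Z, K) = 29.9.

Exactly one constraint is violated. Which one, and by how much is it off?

Distance(Z, K) = 29.9 — off by 3.90.

W = (0.00, 0.00) ✓; WT at -150.3° ✓; |WT| = 9.500 ✓; ∠WTN = 134.7° ✓; |TN| = 18.10 ✓; ∠(TN, NU) = 90.00° ✓; |NU| = 10.50 ✓; ∠NUC = 41.40° ✓; |UC| = 29.30 ✓; ∠UCM = 121.2° ✓; |CM| = 12.00 ✓; ∠CMZ = 112.5° ✓; |MZ| = 9.800 ✓; ∠MZK = 38.50° ✓; |ZK| = 33.80 ✗.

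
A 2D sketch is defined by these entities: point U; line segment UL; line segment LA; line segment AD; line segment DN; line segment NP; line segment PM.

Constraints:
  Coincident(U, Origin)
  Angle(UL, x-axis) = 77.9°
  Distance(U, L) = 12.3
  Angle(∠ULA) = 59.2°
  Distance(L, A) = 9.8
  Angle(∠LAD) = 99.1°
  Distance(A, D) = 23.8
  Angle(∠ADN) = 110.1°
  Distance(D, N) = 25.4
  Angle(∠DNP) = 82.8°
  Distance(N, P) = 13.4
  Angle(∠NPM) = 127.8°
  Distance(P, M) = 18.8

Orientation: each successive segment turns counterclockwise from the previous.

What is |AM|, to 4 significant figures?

15.73

U is at the origin; UL runs at 77.9° with length 12.3, so L = (2.578, 12.03). ∠ULA = 59.2° gives LA at -161.3° from the x-axis; with |LA| = 9.8, A = (-6.704, 8.885). ∠LAD = 99.1° gives AD at -80.40° from the x-axis; with |AD| = 23.8, D = (-2.735, -14.58). ∠ADN = 110.1° gives DN at -10.50° from the x-axis; with |DN| = 25.4, N = (22.24, -19.21). ∠DNP = 82.8° gives NP at 86.70° from the x-axis; with |NP| = 13.4, P = (23.01, -5.833). ∠NPM = 127.8° gives PM at 138.9° from the x-axis; with |PM| = 18.8, M = (8.844, 6.526). Then |AM| = |M − A| = 15.73.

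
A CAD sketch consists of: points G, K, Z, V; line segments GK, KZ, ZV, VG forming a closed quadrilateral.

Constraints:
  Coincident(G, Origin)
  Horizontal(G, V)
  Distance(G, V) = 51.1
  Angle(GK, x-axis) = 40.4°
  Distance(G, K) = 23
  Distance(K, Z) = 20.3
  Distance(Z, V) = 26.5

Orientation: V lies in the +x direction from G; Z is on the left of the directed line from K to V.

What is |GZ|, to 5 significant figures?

42.670

Checks: |KZ| = 20.30 ✓; |ZV| = 26.50 ✓.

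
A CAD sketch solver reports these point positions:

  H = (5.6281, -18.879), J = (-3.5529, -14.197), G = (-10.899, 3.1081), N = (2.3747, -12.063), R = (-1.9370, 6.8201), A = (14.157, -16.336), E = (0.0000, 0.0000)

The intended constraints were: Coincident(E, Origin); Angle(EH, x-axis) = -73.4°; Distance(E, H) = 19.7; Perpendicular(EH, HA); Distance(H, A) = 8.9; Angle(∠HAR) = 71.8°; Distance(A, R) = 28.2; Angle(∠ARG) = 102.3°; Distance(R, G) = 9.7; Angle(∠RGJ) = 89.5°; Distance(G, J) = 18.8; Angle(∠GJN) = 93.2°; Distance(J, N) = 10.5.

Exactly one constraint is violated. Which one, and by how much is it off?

Distance(J, N) = 10.5 — off by 4.20.

E = (0.00, 0.00) ✓; EH at -73.40° ✓; |EH| = 19.70 ✓; ∠(EH, HA) = 90.00° ✓; |HA| = 8.900 ✓; ∠HAR = 71.80° ✓; |AR| = 28.20 ✓; ∠ARG = 102.3° ✓; |RG| = 9.700 ✓; ∠RGJ = 89.50° ✓; |GJ| = 18.80 ✓; ∠GJN = 93.20° ✓; |JN| = 6.300 ✗.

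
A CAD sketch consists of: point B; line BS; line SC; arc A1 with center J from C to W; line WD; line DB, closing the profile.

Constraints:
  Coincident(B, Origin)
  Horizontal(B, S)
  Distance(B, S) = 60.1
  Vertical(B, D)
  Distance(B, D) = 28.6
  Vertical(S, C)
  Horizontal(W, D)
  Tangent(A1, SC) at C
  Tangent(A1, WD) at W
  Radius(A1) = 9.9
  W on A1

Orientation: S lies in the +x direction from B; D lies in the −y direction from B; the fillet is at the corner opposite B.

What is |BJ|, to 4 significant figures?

53.57

B is at the origin; B and S share the same y with |BS| = 60.1 and S on the +x side, so S = (60.10, 0.000). BD is vertical with |BD| = 28.6 and D on the −y side, so D = (0.000, -28.60). The virtual corner opposite B is at (60.10, -28.60). The tangent condition forces JC to be normal to SC and A1 meets WD tangentially, so JW is at right angles to WD, with radius 9.9, so the center J sits 9.9 in from both sides at J = (50.20, -18.70). Then |BJ| = |J − B| = 53.57.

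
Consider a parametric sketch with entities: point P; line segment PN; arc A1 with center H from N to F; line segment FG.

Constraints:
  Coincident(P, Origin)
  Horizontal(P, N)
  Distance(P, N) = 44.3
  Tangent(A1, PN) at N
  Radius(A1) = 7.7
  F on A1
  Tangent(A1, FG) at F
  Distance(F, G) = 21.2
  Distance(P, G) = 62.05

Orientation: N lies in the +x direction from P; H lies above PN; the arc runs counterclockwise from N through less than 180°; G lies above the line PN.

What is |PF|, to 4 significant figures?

52.24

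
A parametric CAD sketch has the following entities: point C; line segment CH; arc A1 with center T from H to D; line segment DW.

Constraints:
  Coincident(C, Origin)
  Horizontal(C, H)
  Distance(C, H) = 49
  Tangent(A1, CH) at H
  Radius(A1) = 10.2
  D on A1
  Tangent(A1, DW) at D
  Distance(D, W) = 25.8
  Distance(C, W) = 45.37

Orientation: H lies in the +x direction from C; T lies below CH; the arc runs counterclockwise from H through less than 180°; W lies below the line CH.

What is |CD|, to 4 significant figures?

39.89

C is at the origin; CH is horizontal with |CH| = 49.0 and H on the +x side, so H = (49.00, 0.000). A1 meets CH tangentially, so TH is at right angles to CH, so T = H + (0, -10.2) = (49.00, -10.20). Since TD ⟂ DW (tangency), |TW| = √(10.2² + 25.8²) = 27.74 regardless of where D sits on A1. So W lies on both circle(C, 45.37) and circle(T, 27.74); the below-CH intersection is W = (32.02, -32.14). D is the foot of the tangent from W: D = (39.20, -7.361).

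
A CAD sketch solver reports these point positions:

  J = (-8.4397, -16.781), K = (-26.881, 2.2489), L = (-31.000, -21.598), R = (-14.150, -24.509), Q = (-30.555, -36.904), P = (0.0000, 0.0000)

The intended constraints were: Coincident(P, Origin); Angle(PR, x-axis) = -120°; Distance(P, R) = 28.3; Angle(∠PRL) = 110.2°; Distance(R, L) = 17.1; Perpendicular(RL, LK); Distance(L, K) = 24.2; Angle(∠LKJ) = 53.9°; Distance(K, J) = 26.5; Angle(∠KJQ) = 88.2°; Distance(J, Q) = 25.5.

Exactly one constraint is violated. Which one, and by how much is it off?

Distance(J, Q) = 25.5 — off by 4.40.

P = (0.00, 0.00) ✓; PR at -120.0° ✓; |PR| = 28.30 ✓; ∠PRL = 110.2° ✓; |RL| = 17.10 ✓; ∠(RL, LK) = 90.00° ✓; |LK| = 24.20 ✓; ∠LKJ = 53.90° ✓; |KJ| = 26.50 ✓; ∠KJQ = 88.20° ✓; |JQ| = 29.90 ✗.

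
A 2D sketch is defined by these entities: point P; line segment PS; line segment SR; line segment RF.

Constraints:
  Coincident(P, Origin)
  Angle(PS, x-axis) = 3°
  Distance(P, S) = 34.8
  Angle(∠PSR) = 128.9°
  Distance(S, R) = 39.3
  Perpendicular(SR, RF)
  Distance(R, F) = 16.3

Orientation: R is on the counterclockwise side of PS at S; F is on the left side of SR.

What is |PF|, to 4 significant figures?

62.10

P is at the origin; PS runs at 3.0° with length 34.8, so S = 34.8·(cos 3.0°, sin 3.0°) = (34.75, 1.821). ∠PSR = 128.9°, so SR runs at 3.0° + (180° − 128.9°) = 54.10° from the x-axis; with |SR| = 39.3, R = S + 39.3·(cos 54.10°, sin 54.10°) = (57.80, 33.66). SR ⟂ RF; with |RF| = 16.3 on the left of SR, F = R + 16.3·(-0.8100, 0.5864) = (44.59, 43.21). Then |PF| = |F − P| = 62.10.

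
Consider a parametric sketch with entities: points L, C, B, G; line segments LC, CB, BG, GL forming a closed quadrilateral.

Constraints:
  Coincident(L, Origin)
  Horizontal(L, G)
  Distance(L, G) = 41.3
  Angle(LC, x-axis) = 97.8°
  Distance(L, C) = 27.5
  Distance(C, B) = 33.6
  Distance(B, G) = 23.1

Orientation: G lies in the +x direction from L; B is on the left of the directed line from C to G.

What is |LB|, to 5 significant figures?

34.942

L is at the origin; L and G share the same y with |LG| = 41.3 and G in +x, so G = (41.3, 0). LC runs at 97.8° with |LC| = 27.5, so C = (-3.7322, 27.246). B is determined by |CB| = 33.6 and |BG| = 23.1 together: it lies at the intersection of circle(C, 33.6) and circle(G, 23.1). With |CG| = 52.633, the foot of the radical line on CG is 31.972 from C and the perpendicular offset is √(33.6² − 31.972²) = 10.332. Taking the left-of-CG solution: B = (28.971, 19.535).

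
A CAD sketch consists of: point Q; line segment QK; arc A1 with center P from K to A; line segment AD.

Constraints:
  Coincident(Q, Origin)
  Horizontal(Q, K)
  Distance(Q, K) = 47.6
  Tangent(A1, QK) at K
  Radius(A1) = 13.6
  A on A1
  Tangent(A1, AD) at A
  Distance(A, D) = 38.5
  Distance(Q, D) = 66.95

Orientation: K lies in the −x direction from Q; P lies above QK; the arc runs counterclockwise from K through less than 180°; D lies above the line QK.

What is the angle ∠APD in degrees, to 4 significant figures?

70.54°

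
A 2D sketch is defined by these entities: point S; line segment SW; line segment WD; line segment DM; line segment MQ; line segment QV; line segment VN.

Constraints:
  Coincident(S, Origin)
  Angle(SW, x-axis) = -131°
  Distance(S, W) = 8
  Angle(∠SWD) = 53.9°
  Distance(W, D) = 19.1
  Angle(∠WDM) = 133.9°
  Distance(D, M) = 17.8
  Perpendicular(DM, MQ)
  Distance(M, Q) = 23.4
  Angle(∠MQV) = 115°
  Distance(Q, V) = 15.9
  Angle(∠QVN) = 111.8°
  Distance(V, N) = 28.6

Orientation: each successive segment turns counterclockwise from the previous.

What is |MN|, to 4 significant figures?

36.80

S is at the origin; SW runs at -131.0° with length 8.0, so W = (-5.248, -6.038). ∠SWD = 53.9° gives WD at -4.900° from the x-axis; with |WD| = 19.1, D = (13.78, -7.669). ∠WDM = 133.9° gives DM at 41.20° from the x-axis; with |DM| = 17.8, M = (27.17, 4.056). DM ⟂ MQ, so MQ runs at 131.2°; with |MQ| = 23.4, Q = (11.76, 21.66). ∠MQV = 115.0° gives QV at -163.8° from the x-axis; with |QV| = 15.9, V = (-3.507, 17.23). ∠QVN = 111.8° gives VN at -95.60° from the x-axis; with |VN| = 28.6, N = (-6.298, -11.24). Then |MN| = |N − M| = 36.80.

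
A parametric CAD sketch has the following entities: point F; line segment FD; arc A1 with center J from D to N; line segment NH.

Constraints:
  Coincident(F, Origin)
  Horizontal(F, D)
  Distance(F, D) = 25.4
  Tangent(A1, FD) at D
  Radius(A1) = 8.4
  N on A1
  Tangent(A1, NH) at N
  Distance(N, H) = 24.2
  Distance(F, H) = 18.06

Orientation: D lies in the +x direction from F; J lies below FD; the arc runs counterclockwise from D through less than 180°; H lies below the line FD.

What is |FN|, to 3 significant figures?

20.0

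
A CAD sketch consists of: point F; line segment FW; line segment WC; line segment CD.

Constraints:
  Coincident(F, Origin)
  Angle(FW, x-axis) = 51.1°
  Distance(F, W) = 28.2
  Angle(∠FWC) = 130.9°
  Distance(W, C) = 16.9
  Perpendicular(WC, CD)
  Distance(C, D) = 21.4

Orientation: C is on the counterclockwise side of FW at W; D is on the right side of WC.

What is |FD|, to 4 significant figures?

55.45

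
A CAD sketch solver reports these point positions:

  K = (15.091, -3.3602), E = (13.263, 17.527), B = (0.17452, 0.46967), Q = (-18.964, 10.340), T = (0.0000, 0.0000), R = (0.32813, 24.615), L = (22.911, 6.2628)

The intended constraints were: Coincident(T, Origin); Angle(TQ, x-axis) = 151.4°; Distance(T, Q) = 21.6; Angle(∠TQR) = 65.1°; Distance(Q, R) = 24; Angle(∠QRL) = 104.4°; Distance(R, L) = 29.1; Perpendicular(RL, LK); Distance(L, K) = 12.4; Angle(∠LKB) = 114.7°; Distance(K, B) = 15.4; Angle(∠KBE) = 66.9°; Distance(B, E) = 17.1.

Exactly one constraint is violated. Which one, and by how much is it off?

Distance(B, E) = 17.1 — off by 4.40.

T = (0.00, 0.00) ✓; TQ at 151.4° ✓; |TQ| = 21.60 ✓; ∠TQR = 65.10° ✓; |QR| = 24.00 ✓; ∠QRL = 104.4° ✓; |RL| = 29.10 ✓; ∠(RL, LK) = 90.00° ✓; |LK| = 12.40 ✓; ∠LKB = 114.7° ✓; |KB| = 15.40 ✓; ∠KBE = 66.90° ✓; |BE| = 21.50 ✗.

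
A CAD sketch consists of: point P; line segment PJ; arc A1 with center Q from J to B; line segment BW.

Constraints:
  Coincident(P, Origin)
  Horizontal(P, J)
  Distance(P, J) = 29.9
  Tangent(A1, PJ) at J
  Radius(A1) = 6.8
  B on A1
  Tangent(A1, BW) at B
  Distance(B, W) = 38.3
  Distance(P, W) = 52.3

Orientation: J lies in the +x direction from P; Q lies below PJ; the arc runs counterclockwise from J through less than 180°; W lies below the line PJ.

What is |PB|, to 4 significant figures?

24.24

P is at the origin; PJ is horizontal with |PJ| = 29.9 and J on the +x side, so J = (29.90, 0.000). Tangency of A1 to PJ means the radius QJ is perpendicular to PJ, so Q = J + (0, -6.8) = (29.90, -6.800). Since QB ⟂ BW (tangency), |QW| = √(6.8² + 38.3²) = 38.90 regardless of where B sits on A1. So W lies on both circle(P, 52.3) and circle(Q, 38.90); the below-PJ intersection is W = (25.82, -45.48). B is the foot of the tangent from W: B = (23.12, -7.279).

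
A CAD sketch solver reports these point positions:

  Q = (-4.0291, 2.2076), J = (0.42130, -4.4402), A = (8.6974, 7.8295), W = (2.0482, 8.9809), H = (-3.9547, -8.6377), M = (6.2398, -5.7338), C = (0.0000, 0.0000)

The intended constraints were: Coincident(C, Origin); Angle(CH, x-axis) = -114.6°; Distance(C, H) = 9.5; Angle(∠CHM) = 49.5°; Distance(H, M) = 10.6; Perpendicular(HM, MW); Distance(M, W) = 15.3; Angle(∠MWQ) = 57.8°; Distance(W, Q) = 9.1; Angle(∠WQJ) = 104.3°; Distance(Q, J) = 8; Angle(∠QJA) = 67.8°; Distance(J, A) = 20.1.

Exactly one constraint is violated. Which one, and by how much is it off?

Distance(J, A) = 20.1 — off by 5.30.

C = (0.00, 0.00) ✓; CH at -114.6° ✓; |CH| = 9.500 ✓; ∠CHM = 49.50° ✓; |HM| = 10.60 ✓; ∠(HM, MW) = 90.00° ✓; |MW| = 15.30 ✓; ∠MWQ = 57.80° ✓; |WQ| = 9.100 ✓; ∠WQJ = 104.3° ✓; |QJ| = 8.000 ✓; ∠QJA = 67.80° ✓; |JA| = 14.80 ✗.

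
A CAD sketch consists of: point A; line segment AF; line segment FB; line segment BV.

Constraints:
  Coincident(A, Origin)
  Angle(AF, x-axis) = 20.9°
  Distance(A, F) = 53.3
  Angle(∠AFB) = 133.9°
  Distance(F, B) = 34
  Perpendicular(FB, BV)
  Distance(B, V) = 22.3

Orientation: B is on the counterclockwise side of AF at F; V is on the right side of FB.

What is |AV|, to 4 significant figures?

93.38

∠AFB = 133.9°, so FB runs at 20.9° + (180° − 133.9°) = 67.00° from the x-axis; with |FB| = 34.0, B = F + 34.0·(cos 67.00°, sin 67.00°) = (63.08, 50.31). The perpendicularity gives BV at right angles to FB; with |BV| = 22.3 on the right of FB, V = B + 22.3·(0.9205, -0.3907) = (83.61, 41.60). Then |AV| = |V − A| = 93.38.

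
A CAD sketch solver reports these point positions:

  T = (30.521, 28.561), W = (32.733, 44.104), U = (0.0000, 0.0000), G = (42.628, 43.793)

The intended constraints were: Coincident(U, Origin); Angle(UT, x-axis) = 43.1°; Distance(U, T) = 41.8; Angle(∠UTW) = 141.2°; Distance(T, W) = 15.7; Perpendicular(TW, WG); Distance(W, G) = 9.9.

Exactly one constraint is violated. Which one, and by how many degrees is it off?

Perpendicular(TW, WG) — off by 6.30°.

U = (0.00, 0.00) ✓; UT at 43.10° ✓; |UT| = 41.80 ✓; ∠UTW = 141.2° ✓; |TW| = 15.70 ✓; ∠(TW, WG) = 83.70° ✗; |WG| = 9.900 ✓.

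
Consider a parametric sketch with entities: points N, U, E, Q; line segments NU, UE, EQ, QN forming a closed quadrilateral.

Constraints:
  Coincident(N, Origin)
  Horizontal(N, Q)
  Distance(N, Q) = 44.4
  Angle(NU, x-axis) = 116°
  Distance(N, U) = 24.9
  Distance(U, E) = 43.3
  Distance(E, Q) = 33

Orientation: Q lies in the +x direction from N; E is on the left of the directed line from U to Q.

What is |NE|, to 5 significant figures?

43.890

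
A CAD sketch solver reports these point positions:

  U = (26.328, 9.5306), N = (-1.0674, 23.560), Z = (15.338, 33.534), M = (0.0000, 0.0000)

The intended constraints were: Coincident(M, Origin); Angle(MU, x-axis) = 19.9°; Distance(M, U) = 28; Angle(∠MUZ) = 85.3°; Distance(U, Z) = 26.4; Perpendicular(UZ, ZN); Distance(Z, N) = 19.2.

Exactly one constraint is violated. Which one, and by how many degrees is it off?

Perpendicular(UZ, ZN) — off by 6.70°.

M = (0.00, 0.00) ✓; MU at 19.90° ✓; |MU| = 28.00 ✓; ∠MUZ = 85.30° ✓; |UZ| = 26.40 ✓; ∠(UZ, ZN) = 96.70° ✗; |ZN| = 19.20 ✓.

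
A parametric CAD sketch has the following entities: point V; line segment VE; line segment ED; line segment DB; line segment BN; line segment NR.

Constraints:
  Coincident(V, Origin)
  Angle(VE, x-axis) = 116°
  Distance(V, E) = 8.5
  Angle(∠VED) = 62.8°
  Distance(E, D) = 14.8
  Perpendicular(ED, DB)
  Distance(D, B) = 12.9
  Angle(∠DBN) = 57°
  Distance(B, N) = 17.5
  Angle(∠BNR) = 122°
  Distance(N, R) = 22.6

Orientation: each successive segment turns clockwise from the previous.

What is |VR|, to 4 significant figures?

27.00

∠DBN = 57.0° gives BN at 145.8° from the x-axis; with |BN| = 17.5, N = (-3.673, 4.269). ∠BNR = 122.0° gives NR at 87.80° from the x-axis; with |NR| = 22.6, R = (-2.806, 26.85). Then |VR| = |R − V| = 27.00.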